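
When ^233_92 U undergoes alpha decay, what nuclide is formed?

Alpha decay: mass number changes by -4, atomic number by -2.
A: 233 − 4 = 229; Z: 92 − 2 = 90.
Z = 90 is thorium, so the daughter is ^229_90 Th.

Th-229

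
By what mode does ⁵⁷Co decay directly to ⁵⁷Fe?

beta-plus decay or electron capture

ΔA = 57 − 57 = 0; ΔZ = 26 − 27 = -1.
A is unchanged and Z drops by 1 — a proton has become a neutron (β⁺ emission or electron capture).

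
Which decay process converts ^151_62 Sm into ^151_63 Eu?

beta-minus decay

ΔA = 151 − 151 = 0; ΔZ = 63 − 62 = +1.
A is unchanged and Z rises by 1 — a neutron has become a proton (β⁻ decay).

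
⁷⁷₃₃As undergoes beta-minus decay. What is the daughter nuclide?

Beta-minus decay: mass number changes by +0, atomic number by +1.
A: 77 = 77; Z: 33 + 1 = 34.
Z = 34 is selenium, so the daughter is ⁷⁷₃₄Se.

Se-77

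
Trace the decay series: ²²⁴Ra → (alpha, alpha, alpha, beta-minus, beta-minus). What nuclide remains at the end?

Start: (A, Z) = (224, 88).
After α: (220, 86).
After α: (216, 84).
After α: (212, 82).
After β⁻: (212, 83).
After β⁻: (212, 84).
Z = 84 is polonium.

Po-212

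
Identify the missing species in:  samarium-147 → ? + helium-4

Conserve mass number: 147 = A + 4, so A = 143.
Conserve atomic number: 62 = Z + 2, so Z = 60.
Z = 60 is neodymium, so the species is neodymium-143.

Nd-143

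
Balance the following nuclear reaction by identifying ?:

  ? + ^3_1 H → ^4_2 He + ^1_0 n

deuteron

Conserve mass number: A + 3 = 4 + 1, so A = 2.
Conserve atomic number: Z + 1 = 2 + 0, so Z = 1.
A = 2 and Z = 1 is ^2_1 H — a deuteron.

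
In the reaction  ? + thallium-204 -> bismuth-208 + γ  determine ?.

alpha particle

Conserve mass number: A + 204 = 208 + 0, so A = 4.
Conserve atomic number: Z + 81 = 83 + 0, so Z = 2.
A = 4 and Z = 2 is helium-4 — an alpha particle.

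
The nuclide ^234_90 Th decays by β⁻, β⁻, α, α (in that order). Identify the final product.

Ra-226

Start: (A, Z) = (234, 90).
After β⁻: (234, 91).
After β⁻: (234, 92).
After α: (230, 90).
After α: (226, 88).
Z = 88 is radium.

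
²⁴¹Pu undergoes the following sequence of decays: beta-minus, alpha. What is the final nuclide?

Start: (A, Z) = (241, 94).
After β⁻: (241, 95).
After α: (237, 93).
Z = 93 is neptunium.

Np-237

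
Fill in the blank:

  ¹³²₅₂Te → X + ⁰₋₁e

Conserve mass number: 132 = A + 0, so A = 132.
Conserve atomic number: 52 = Z − 1, so Z = 53.
Z = 53 is iodine, so the species is ¹³²₅₃I.

I-132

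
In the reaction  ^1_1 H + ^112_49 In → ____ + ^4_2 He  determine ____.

Cd-109

Conserve mass number: 1 + 112 = A + 4, so A = 109.
Conserve atomic number: 1 + 49 = Z + 2, so Z = 48.
Z = 48 is cadmium, so the species is ^109_48 Cd.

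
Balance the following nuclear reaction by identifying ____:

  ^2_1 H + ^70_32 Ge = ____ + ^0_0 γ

Conserve mass number: 2 + 70 = A + 0, so A = 72.
Conserve atomic number: 1 + 32 = Z + 0, so Z = 33.
Z = 33 is arsenic, so the species is ^72_33 As.

As-72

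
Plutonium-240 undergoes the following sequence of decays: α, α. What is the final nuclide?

Th-232

Start: (A, Z) = (240, 94).
After α: (236, 92).
After α: (232, 90).
Z = 90 is thorium.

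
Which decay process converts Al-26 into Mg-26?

beta-plus decay or electron capture

ΔA = 26 − 26 = 0; ΔZ = 12 − 13 = -1.
A is unchanged and Z drops by 1 — a proton has become a neutron (β⁺ emission or electron capture).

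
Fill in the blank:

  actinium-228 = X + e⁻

Conserve mass number: 228 = A + 0, so A = 228.
Conserve atomic number: 89 = Z − 1, so Z = 90.
Z = 90 is thorium, so the species is thorium-228.

Th-228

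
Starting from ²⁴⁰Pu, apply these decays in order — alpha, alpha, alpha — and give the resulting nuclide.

Start: (A, Z) = (240, 94).
After α: (236, 92).
After α: (232, 90).
After α: (228, 88).
Z = 88 is radium.

Ra-228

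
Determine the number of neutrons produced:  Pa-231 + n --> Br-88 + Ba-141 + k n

Conserve mass number: 232 = 88 + 141 + k, so k = 232 − 229 = 3.
Check atomic number: 91 = 35 + 56 + 0 = 91. ✓

3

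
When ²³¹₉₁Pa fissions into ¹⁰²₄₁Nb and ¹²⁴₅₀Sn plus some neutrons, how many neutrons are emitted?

5

Conserve mass number: 231 = 102 + 124 + k, so k = 231 − 226 = 5.
Check atomic number: 91 = 41 + 50 + 0 = 91. ✓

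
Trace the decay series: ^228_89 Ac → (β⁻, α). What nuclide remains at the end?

Start: (A, Z) = (228, 89).
After β⁻: (228, 90).
After α: (224, 88).
Z = 88 is radium.

Ra-224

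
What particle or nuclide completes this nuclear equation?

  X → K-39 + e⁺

Conserve mass number: A = 39 + 0, so A = 39.
Conserve atomic number: Z = 19 + 1, so Z = 20.
Z = 20 is calcium, so the species is Ca-39.

Ca-39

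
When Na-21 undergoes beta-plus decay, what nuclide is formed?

Beta-plus decay: mass number changes by +0, atomic number by -1.
A: 21 = 21; Z: 11 − 1 = 10.
Z = 10 is neon, so the daughter is Ne-21.

Ne-21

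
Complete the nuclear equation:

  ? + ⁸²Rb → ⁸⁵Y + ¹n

alpha particle

Conserve mass number: A + 82 = 85 + 1, so A = 4.
Conserve atomic number: Z + 37 = 39 + 0, so Z = 2.
A = 4 and Z = 2 is ⁴He — an alpha particle.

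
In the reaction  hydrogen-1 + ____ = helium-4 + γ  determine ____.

triton

Conserve mass number: 1 + A = 4 + 0, so A = 3.
Conserve atomic number: 1 + Z = 2 + 0, so Z = 1.
A = 3 and Z = 1 is hydrogen-3 — a triton.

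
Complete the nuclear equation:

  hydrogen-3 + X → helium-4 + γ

Conserve mass number: 3 + A = 4 + 0, so A = 1.
Conserve atomic number: 1 + Z = 2 + 0, so Z = 1.
A = 1 and Z = 1 is hydrogen-1 — a proton.

proton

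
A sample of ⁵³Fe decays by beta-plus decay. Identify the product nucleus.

Beta-plus decay: mass number changes by +0, atomic number by -1.
A: 53 = 53; Z: 26 − 1 = 25.
Z = 25 is manganese, so the daughter is ⁵³Mn.

Mn-53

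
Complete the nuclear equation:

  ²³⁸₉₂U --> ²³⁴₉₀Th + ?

Conserve mass number: 238 = 234 + A, so A = 4.
Conserve atomic number: 92 = 90 + Z, so Z = 2.
A = 4 and Z = 2 is ⁴₂He — an alpha particle.

alpha particle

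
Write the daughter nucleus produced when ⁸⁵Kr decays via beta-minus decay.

Beta-minus decay: mass number changes by +0, atomic number by +1.
A: 85 = 85; Z: 36 + 1 = 37.
Z = 37 is rubidium, so the daughter is ⁸⁵Rb.

Rb-85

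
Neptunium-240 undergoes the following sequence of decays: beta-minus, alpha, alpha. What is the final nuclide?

Start: (A, Z) = (240, 93).
After β⁻: (240, 94).
After α: (236, 92).
After α: (232, 90).
Z = 90 is thorium.

Th-232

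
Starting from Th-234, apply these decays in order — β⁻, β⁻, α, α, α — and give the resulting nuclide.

Start: (A, Z) = (234, 90).
After β⁻: (234, 91).
After β⁻: (234, 92).
After α: (230, 90).
After α: (226, 88).
After α: (222, 86).
Z = 86 is radon.

Rn-222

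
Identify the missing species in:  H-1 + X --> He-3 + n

Conserve mass number: 1 + A = 3 + 1, so A = 3.
Conserve atomic number: 1 + Z = 2 + 0, so Z = 1.
A = 3 and Z = 1 is H-3 — a triton.

triton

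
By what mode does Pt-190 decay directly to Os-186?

alpha decay

ΔA = 186 − 190 = -4; ΔZ = 76 − 78 = -2.
A drops by 4 and Z drops by 2 — the signature of alpha emission.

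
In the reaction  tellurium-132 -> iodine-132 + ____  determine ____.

Conserve mass number: 132 = 132 + A, so A = 0.
Conserve atomic number: 52 = 53 + Z, so Z = -1.
A = 0 and Z = -1 is e⁻ — a beta-minus particle.

beta-minus particle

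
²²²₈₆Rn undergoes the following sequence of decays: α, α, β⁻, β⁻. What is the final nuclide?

Po-214

Start: (A, Z) = (222, 86).
After α: (218, 84).
After α: (214, 82).
After β⁻: (214, 83).
After β⁻: (214, 84).
Z = 84 is polonium.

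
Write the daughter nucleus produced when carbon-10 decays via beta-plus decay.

B-10

Beta-plus decay: mass number changes by +0, atomic number by -1.
A: 10 = 10; Z: 6 − 1 = 5.
Z = 5 is boron, so the daughter is boron-10.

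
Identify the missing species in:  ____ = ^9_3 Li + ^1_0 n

Li-10

Conserve mass number: A = 9 + 1, so A = 10.
Conserve atomic number: Z = 3 + 0, so Z = 3.
Z = 3 is lithium, so the species is ^10_3 Li.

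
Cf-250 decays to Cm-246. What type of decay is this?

alpha decay

ΔA = 246 − 250 = -4; ΔZ = 96 − 98 = -2.
A drops by 4 and Z drops by 2 — the signature of alpha emission.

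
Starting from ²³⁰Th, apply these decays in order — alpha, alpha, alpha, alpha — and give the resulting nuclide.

Pb-214

Start: (A, Z) = (230, 90).
After α: (226, 88).
After α: (222, 86).
After α: (218, 84).
After α: (214, 82).
Z = 82 is lead.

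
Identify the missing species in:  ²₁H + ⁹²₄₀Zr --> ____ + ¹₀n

Conserve mass number: 2 + 92 = A + 1, so A = 93.
Conserve atomic number: 1 + 40 = Z + 0, so Z = 41.
Z = 41 is niobium, so the species is ⁹³₄₁Nb.

Nb-93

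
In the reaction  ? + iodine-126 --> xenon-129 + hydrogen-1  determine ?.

alpha particle

Conserve mass number: A + 126 = 129 + 1, so A = 4.
Conserve atomic number: Z + 53 = 54 + 1, so Z = 2.
A = 4 and Z = 2 is helium-4 — an alpha particle.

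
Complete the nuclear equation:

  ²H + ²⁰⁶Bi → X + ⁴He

Conserve mass number: 2 + 206 = A + 4, so A = 204.
Conserve atomic number: 1 + 83 = Z + 2, so Z = 82.
Z = 82 is lead, so the species is ²⁰⁴Pb.

Pb-204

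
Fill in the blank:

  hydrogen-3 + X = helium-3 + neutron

Conserve mass number: 3 + A = 3 + 1, so A = 1.
Conserve atomic number: 1 + Z = 2 + 0, so Z = 1.
A = 1 and Z = 1 is hydrogen-1 — a proton.

proton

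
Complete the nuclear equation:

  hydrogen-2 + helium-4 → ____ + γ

Conserve mass number: 2 + 4 = A + 0, so A = 6.
Conserve atomic number: 1 + 2 = Z + 0, so Z = 3.
Z = 3 is lithium, so the species is lithium-6.

Li-6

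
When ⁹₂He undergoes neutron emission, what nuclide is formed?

He-8

Neutron emission: mass number changes by -1, atomic number by +0.
A: 9 − 1 = 8; Z: 2 = 2.
Z = 2 is helium, so the daughter is ⁸₂He.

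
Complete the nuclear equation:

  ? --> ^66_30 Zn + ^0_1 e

Ga-66

Conserve mass number: A = 66 + 0, so A = 66.
Conserve atomic number: Z = 30 + 1, so Z = 31.
Z = 31 is gallium, so the species is ^66_31 Ga.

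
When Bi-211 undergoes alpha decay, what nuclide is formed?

Alpha decay: mass number changes by -4, atomic number by -2.
A: 211 − 4 = 207; Z: 83 − 2 = 81.
Z = 81 is thallium, so the daughter is Tl-207.

Tl-207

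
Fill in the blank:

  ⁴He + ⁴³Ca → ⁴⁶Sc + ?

proton

Conserve mass number: 4 + 43 = 46 + A, so A = 1.
Conserve atomic number: 2 + 20 = 21 + Z, so Z = 1.
A = 1 and Z = 1 is ¹H — a proton.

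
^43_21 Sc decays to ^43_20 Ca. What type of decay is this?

beta-plus decay or electron capture

ΔA = 43 − 43 = 0; ΔZ = 20 − 21 = -1.
A is unchanged and Z drops by 1 — a proton has become a neutron (β⁺ emission or electron capture).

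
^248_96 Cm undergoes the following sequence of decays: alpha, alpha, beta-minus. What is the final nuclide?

Np-240

Start: (A, Z) = (248, 96).
After α: (244, 94).
After α: (240, 92).
After β⁻: (240, 93).
Z = 93 is neptunium.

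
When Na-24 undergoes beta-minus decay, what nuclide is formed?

Beta-minus decay: mass number changes by +0, atomic number by +1.
A: 24 = 24; Z: 11 + 1 = 12.
Z = 12 is magnesium, so the daughter is Mg-24.

Mg-24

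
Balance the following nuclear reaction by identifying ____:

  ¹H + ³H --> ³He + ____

neutron

Conserve mass number: 1 + 3 = 3 + A, so A = 1.
Conserve atomic number: 1 + 1 = 2 + Z, so Z = 0.
A = 1 and Z = 0 is ¹n — a neutron.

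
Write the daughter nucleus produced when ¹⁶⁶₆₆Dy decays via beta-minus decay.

Beta-minus decay: mass number changes by +0, atomic number by +1.
A: 166 = 166; Z: 66 + 1 = 67.
Z = 67 is holmium, so the daughter is ¹⁶⁶₆₇Ho.

Ho-166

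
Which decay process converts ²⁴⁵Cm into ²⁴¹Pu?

ΔA = 241 − 245 = -4; ΔZ = 94 − 96 = -2.
A drops by 4 and Z drops by 2 — the signature of alpha emission.

alpha decay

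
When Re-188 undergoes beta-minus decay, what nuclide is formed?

Beta-minus decay: mass number changes by +0, atomic number by +1.
A: 188 = 188; Z: 75 + 1 = 76.
Z = 76 is osmium, so the daughter is Os-188.

Os-188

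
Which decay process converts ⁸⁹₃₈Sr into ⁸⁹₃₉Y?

ΔA = 89 − 89 = 0; ΔZ = 39 − 38 = +1.
A is unchanged and Z rises by 1 — a neutron has become a proton (β⁻ decay).

beta-minus decay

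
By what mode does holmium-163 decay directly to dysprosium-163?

beta-plus decay or electron capture

ΔA = 163 − 163 = 0; ΔZ = 66 − 67 = -1.
A is unchanged and Z drops by 1 — a proton has become a neutron (β⁺ emission or electron capture).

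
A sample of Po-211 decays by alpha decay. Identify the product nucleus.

Pb-207

Alpha decay: mass number changes by -4, atomic number by -2.
A: 211 − 4 = 207; Z: 84 − 2 = 82.
Z = 82 is lead, so the daughter is Pb-207.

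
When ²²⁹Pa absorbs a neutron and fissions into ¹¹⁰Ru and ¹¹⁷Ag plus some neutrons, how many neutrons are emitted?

3

Conserve mass number: 230 = 110 + 117 + k, so k = 230 − 227 = 3.
Check atomic number: 91 = 44 + 47 + 0 = 91. ✓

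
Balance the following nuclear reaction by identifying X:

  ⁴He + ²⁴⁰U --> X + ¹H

Np-243

Conserve mass number: 4 + 240 = A + 1, so A = 243.
Conserve atomic number: 2 + 92 = Z + 1, so Z = 93.
Z = 93 is neptunium, so the species is ²⁴³Np.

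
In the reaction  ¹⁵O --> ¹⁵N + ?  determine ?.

Conserve mass number: 15 = 15 + A, so A = 0.
Conserve atomic number: 8 = 7 + Z, so Z = 1.
A = 0 and Z = 1 is e⁺ — a positron.

positron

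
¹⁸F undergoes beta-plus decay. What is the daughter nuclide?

Beta-plus decay: mass number changes by +0, atomic number by -1.
A: 18 = 18; Z: 9 − 1 = 8.
Z = 8 is oxygen, so the daughter is ¹⁸O.

O-18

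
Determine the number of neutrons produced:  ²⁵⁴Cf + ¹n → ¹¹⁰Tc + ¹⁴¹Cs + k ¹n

Conserve mass number: 255 = 110 + 141 + k, so k = 255 − 251 = 4.
Check atomic number: 98 = 43 + 55 + 0 = 98. ✓

4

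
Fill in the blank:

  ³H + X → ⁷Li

alpha particle

Conserve mass number: 3 + A = 7, so A = 4.
Conserve atomic number: 1 + Z = 3, so Z = 2.
A = 4 and Z = 2 is ⁴He — an alpha particle.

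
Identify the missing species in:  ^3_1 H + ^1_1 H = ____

He-4

Conserve mass number: 3 + 1 = A, so A = 4.
Conserve atomic number: 1 + 1 = Z, so Z = 2.
A = 4 and Z = 2 is ^4_2 He — an alpha particle.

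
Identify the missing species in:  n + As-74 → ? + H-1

Ge-74

Conserve mass number: 1 + 74 = A + 1, so A = 74.
Conserve atomic number: 0 + 33 = Z + 1, so Z = 32.
Z = 32 is germanium, so the species is Ge-74.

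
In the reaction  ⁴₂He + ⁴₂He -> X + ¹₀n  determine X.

Be-7

Conserve mass number: 4 + 4 = A + 1, so A = 7.
Conserve atomic number: 2 + 2 = Z + 0, so Z = 4.
Z = 4 is beryllium, so the species is ⁷₄Be.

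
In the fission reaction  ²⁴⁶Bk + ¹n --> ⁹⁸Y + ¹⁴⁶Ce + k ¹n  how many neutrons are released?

3

Conserve mass number: 247 = 98 + 146 + k, so k = 247 − 244 = 3.
Check atomic number: 97 = 39 + 58 + 0 = 97. ✓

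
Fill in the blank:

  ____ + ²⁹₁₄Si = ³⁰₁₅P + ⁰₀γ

Conserve mass number: A + 29 = 30 + 0, so A = 1.
Conserve atomic number: Z + 14 = 15 + 0, so Z = 1.
A = 1 and Z = 1 is ¹₁H — a proton.

proton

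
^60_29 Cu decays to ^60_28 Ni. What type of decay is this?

ΔA = 60 − 60 = 0; ΔZ = 28 − 29 = -1.
A is unchanged and Z drops by 1 — a proton has become a neutron (β⁺ emission or electron capture).

beta-plus decay or electron capture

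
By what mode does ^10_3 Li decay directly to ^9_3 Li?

neutron emission

ΔA = 9 − 10 = -1; ΔZ = 3 − 3 = +0.
A drops by 1 with Z unchanged — a neutron was emitted.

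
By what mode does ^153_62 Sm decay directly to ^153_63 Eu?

beta-minus decay

ΔA = 153 − 153 = 0; ΔZ = 63 − 62 = +1.
A is unchanged and Z rises by 1 — a neutron has become a proton (β⁻ decay).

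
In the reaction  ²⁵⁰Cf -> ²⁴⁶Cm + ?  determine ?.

alpha particle

Conserve mass number: 250 = 246 + A, so A = 4.
Conserve atomic number: 98 = 96 + Z, so Z = 2.
A = 4 and Z = 2 is ⁴He — an alpha particle.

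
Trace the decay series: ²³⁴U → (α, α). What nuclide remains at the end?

Ra-226

Start: (A, Z) = (234, 92).
After α: (230, 90).
After α: (226, 88).
Z = 88 is radium.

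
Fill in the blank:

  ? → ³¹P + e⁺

S-31

Conserve mass number: A = 31 + 0, so A = 31.
Conserve atomic number: Z = 15 + 1, so Z = 16.
Z = 16 is sulfur, so the species is ³¹S.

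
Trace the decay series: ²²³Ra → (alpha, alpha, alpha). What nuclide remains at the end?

Pb-211

Start: (A, Z) = (223, 88).
After α: (219, 86).
After α: (215, 84).
After α: (211, 82).
Z = 82 is lead.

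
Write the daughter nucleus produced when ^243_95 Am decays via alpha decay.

Alpha decay: mass number changes by -4, atomic number by -2.
A: 243 − 4 = 239; Z: 95 − 2 = 93.
Z = 93 is neptunium, so the daughter is ^239_93 Np.

Np-239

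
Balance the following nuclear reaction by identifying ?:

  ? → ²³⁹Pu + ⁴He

Cm-243

Conserve mass number: A = 239 + 4, so A = 243.
Conserve atomic number: Z = 94 + 2, so Z = 96.
Z = 96 is curium, so the species is ²⁴³Cm.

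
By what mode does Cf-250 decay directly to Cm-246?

ΔA = 246 − 250 = -4; ΔZ = 96 − 98 = -2.
A drops by 4 and Z drops by 2 — the signature of alpha emission.

alpha decay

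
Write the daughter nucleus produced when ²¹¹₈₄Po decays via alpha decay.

Pb-207

Alpha decay: mass number changes by -4, atomic number by -2.
A: 211 − 4 = 207; Z: 84 − 2 = 82.
Z = 82 is lead, so the daughter is ²⁰⁷₈₂Pb.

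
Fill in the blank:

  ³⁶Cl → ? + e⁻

Ar-36

Conserve mass number: 36 = A + 0, so A = 36.
Conserve atomic number: 17 = Z − 1, so Z = 18.
Z = 18 is argon, so the species is ³⁶Ar.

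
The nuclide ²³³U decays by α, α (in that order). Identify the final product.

Ra-225

Start: (A, Z) = (233, 92).
After α: (229, 90).
After α: (225, 88).
Z = 88 is radium.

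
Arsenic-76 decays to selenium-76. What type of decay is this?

ΔA = 76 − 76 = 0; ΔZ = 34 − 33 = +1.
A is unchanged and Z rises by 1 — a neutron has become a proton (β⁻ decay).

beta-minus decay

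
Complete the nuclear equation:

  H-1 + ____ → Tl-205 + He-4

Pb-208

Conserve mass number: 1 + A = 205 + 4, so A = 208.
Conserve atomic number: 1 + Z = 81 + 2, so Z = 82.
Z = 82 is lead, so the species is Pb-208.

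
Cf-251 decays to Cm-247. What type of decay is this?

ΔA = 247 − 251 = -4; ΔZ = 96 − 98 = -2.
A drops by 4 and Z drops by 2 — the signature of alpha emission.

alpha decay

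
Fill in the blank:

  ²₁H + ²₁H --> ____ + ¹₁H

Conserve mass number: 2 + 2 = A + 1, so A = 3.
Conserve atomic number: 1 + 1 = Z + 1, so Z = 1.
A = 3 and Z = 1 is ³₁H — a triton.

H-3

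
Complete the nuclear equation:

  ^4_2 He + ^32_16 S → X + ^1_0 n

Ar-35

Conserve mass number: 4 + 32 = A + 1, so A = 35.
Conserve atomic number: 2 + 16 = Z + 0, so Z = 18.
Z = 18 is argon, so the species is ^35_18 Ar.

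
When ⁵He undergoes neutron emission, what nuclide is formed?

He-4

Neutron emission: mass number changes by -1, atomic number by +0.
A: 5 − 1 = 4; Z: 2 = 2.
Z = 2 is helium, so the daughter is ⁴He.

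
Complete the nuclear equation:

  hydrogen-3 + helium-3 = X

Conserve mass number: 3 + 3 = A, so A = 6.
Conserve atomic number: 1 + 2 = Z, so Z = 3.
Z = 3 is lithium, so the species is lithium-6.

Li-6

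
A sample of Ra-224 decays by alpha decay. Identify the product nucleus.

Rn-220

Alpha decay: mass number changes by -4, atomic number by -2.
A: 224 − 4 = 220; Z: 88 − 2 = 86.
Z = 86 is radon, so the daughter is Rn-220.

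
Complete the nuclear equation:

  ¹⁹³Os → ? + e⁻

Conserve mass number: 193 = A + 0, so A = 193.
Conserve atomic number: 76 = Z − 1, so Z = 77.
Z = 77 is iridium, so the species is ¹⁹³Ir.

Ir-193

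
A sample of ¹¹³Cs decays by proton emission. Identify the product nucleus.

Proton emission: mass number changes by -1, atomic number by -1.
A: 113 − 1 = 112; Z: 55 − 1 = 54.
Z = 54 is xenon, so the daughter is ¹¹²Xe.

Xe-112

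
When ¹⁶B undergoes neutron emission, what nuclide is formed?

Neutron emission: mass number changes by -1, atomic number by +0.
A: 16 − 1 = 15; Z: 5 = 5.
Z = 5 is boron, so the daughter is ¹⁵B.

B-15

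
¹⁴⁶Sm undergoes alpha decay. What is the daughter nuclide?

Nd-142

Alpha decay: mass number changes by -4, atomic number by -2.
A: 146 − 4 = 142; Z: 62 − 2 = 60.
Z = 60 is neodymium, so the daughter is ¹⁴²Nd.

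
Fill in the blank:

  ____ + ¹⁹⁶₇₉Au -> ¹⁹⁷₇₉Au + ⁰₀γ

neutron

Conserve mass number: A + 196 = 197 + 0, so A = 1.
Conserve atomic number: Z + 79 = 79 + 0, so Z = 0.
A = 1 and Z = 0 is ¹₀n — a neutron.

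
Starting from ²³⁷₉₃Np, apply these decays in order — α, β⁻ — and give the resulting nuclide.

U-233

Start: (A, Z) = (237, 93).
After α: (233, 91).
After β⁻: (233, 92).
Z = 92 is uranium.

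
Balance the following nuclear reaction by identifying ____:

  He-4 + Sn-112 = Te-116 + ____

Conserve mass number: 4 + 112 = 116 + A, so A = 0.
Conserve atomic number: 2 + 50 = 52 + Z, so Z = 0.
A = 0 and Z = 0 is γ — a gamma ray.

gamma ray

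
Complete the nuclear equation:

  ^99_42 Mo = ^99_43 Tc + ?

Conserve mass number: 99 = 99 + A, so A = 0.
Conserve atomic number: 42 = 43 + Z, so Z = -1.
A = 0 and Z = -1 is ^0_-1 e — a beta-minus particle.

beta-minus particle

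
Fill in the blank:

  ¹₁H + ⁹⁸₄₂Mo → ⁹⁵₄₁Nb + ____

Conserve mass number: 1 + 98 = 95 + A, so A = 4.
Conserve atomic number: 1 + 42 = 41 + Z, so Z = 2.
A = 4 and Z = 2 is ⁴₂He — an alpha particle.

alpha particle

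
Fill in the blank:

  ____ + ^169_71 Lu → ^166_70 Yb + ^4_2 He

proton

Conserve mass number: A + 169 = 166 + 4, so A = 1.
Conserve atomic number: Z + 71 = 70 + 2, so Z = 1.
A = 1 and Z = 1 is ^1_1 H — a proton.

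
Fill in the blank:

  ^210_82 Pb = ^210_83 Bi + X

beta-minus particle

Conserve mass number: 210 = 210 + A, so A = 0.
Conserve atomic number: 82 = 83 + Z, so Z = -1.
A = 0 and Z = -1 is ^0_-1 e — a beta-minus particle.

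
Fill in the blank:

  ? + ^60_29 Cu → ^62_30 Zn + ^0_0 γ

deuteron

Conserve mass number: A + 60 = 62 + 0, so A = 2.
Conserve atomic number: Z + 29 = 30 + 0, so Z = 1.
A = 2 and Z = 1 is ^2_1 H — a deuteron.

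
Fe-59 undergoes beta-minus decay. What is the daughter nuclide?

Beta-minus decay: mass number changes by +0, atomic number by +1.
A: 59 = 59; Z: 26 + 1 = 27.
Z = 27 is cobalt, so the daughter is Co-59.

Co-59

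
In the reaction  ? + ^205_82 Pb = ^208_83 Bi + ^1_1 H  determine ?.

Conserve mass number: A + 205 = 208 + 1, so A = 4.
Conserve atomic number: Z + 82 = 83 + 1, so Z = 2.
A = 4 and Z = 2 is ^4_2 He — an alpha particle.

alpha particle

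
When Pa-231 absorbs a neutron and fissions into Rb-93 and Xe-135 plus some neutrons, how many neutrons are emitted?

Conserve mass number: 232 = 93 + 135 + k, so k = 232 − 228 = 4.
Check atomic number: 91 = 37 + 54 + 0 = 91. ✓

4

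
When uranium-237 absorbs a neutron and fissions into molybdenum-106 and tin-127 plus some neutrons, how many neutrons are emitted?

5

Conserve mass number: 238 = 106 + 127 + k, so k = 238 − 233 = 5.
Check atomic number: 92 = 42 + 50 + 0 = 92. ✓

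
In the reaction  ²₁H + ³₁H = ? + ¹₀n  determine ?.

He-4

Conserve mass number: 2 + 3 = A + 1, so A = 4.
Conserve atomic number: 1 + 1 = Z + 0, so Z = 2.
A = 4 and Z = 2 is ⁴₂He — an alpha particle.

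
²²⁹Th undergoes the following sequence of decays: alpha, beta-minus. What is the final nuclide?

Start: (A, Z) = (229, 90).
After α: (225, 88).
After β⁻: (225, 89).
Z = 89 is actinium.

Ac-225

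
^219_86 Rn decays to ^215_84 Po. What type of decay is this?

ΔA = 215 − 219 = -4; ΔZ = 84 − 86 = -2.
A drops by 4 and Z drops by 2 — the signature of alpha emission.

alpha decay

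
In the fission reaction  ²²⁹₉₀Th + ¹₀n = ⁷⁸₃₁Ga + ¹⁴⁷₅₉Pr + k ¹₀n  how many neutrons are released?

5

Conserve mass number: 230 = 78 + 147 + k, so k = 230 − 225 = 5.
Check atomic number: 90 = 31 + 59 + 0 = 90. ✓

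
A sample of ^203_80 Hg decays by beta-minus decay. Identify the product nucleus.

Beta-minus decay: mass number changes by +0, atomic number by +1.
A: 203 = 203; Z: 80 + 1 = 81.
Z = 81 is thallium, so the daughter is ^203_81 Tl.

Tl-203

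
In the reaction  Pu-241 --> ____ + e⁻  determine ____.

Conserve mass number: 241 = A + 0, so A = 241.
Conserve atomic number: 94 = Z − 1, so Z = 95.
Z = 95 is americium, so the species is Am-241.

Am-241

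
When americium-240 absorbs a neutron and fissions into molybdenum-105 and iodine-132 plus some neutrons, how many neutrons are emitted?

Conserve mass number: 241 = 105 + 132 + k, so k = 241 − 237 = 4.
Check atomic number: 95 = 42 + 53 + 0 = 95. ✓

4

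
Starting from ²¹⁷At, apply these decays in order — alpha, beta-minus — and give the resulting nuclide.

Po-213

Start: (A, Z) = (217, 85).
After α: (213, 83).
After β⁻: (213, 84).
Z = 84 is polonium.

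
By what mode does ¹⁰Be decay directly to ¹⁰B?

ΔA = 10 − 10 = 0; ΔZ = 5 − 4 = +1.
A is unchanged and Z rises by 1 — a neutron has become a proton (β⁻ decay).

beta-minus decay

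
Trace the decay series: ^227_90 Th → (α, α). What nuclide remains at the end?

Start: (A, Z) = (227, 90).
After α: (223, 88).
After α: (219, 86).
Z = 86 is radon.

Rn-219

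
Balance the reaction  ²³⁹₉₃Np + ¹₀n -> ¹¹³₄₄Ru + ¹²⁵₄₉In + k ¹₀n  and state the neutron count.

2

Conserve mass number: 240 = 113 + 125 + k, so k = 240 − 238 = 2.
Check atomic number: 93 = 44 + 49 + 0 = 93. ✓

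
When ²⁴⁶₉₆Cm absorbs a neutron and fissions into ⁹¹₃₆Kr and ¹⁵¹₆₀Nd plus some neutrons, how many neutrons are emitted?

Conserve mass number: 247 = 91 + 151 + k, so k = 247 − 242 = 5.
Check atomic number: 96 = 36 + 60 + 0 = 96. ✓

5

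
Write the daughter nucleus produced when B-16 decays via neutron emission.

B-15

Neutron emission: mass number changes by -1, atomic number by +0.
A: 16 − 1 = 15; Z: 5 = 5.
Z = 5 is boron, so the daughter is B-15.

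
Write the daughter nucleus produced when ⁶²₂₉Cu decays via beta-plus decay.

Beta-plus decay: mass number changes by +0, atomic number by -1.
A: 62 = 62; Z: 29 − 1 = 28.
Z = 28 is nickel, so the daughter is ⁶²₂₈Ni.

Ni-62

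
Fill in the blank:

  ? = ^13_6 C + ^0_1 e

N-13

Conserve mass number: A = 13 + 0, so A = 13.
Conserve atomic number: Z = 6 + 1, so Z = 7.
Z = 7 is nitrogen, so the species is ^13_7 N.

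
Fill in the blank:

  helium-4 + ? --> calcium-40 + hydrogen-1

Conserve mass number: 4 + A = 40 + 1, so A = 37.
Conserve atomic number: 2 + Z = 20 + 1, so Z = 19.
Z = 19 is potassium, so the species is potassium-37.

K-37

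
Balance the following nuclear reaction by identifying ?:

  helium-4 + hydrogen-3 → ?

Li-7

Conserve mass number: 4 + 3 = A, so A = 7.
Conserve atomic number: 2 + 1 = Z, so Z = 3.
Z = 3 is lithium, so the species is lithium-7.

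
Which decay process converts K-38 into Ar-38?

ΔA = 38 − 38 = 0; ΔZ = 18 − 19 = -1.
A is unchanged and Z drops by 1 — a proton has become a neutron (β⁺ emission or electron capture).

beta-plus decay or electron capture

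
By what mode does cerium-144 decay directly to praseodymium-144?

beta-minus decay

ΔA = 144 − 144 = 0; ΔZ = 59 − 58 = +1.
A is unchanged and Z rises by 1 — a neutron has become a proton (β⁻ decay).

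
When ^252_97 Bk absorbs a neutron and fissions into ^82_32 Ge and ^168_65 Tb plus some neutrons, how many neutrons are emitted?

3

Conserve mass number: 253 = 82 + 168 + k, so k = 253 − 250 = 3.
Check atomic number: 97 = 32 + 65 + 0 = 97. ✓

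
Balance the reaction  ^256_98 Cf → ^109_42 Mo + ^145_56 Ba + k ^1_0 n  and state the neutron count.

Conserve mass number: 256 = 109 + 145 + k, so k = 256 − 254 = 2.
Check atomic number: 98 = 42 + 56 + 0 = 98. ✓

2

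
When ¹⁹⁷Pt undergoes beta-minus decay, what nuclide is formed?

Beta-minus decay: mass number changes by +0, atomic number by +1.
A: 197 = 197; Z: 78 + 1 = 79.
Z = 79 is gold, so the daughter is ¹⁹⁷Au.

Au-197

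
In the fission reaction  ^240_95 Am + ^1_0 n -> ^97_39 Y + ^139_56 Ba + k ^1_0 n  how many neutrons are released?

Conserve mass number: 241 = 97 + 139 + k, so k = 241 − 236 = 5.
Check atomic number: 95 = 39 + 56 + 0 = 95. ✓

5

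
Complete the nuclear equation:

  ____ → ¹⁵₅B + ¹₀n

B-16

Conserve mass number: A = 15 + 1, so A = 16.
Conserve atomic number: Z = 5 + 0, so Z = 5.
Z = 5 is boron, so the species is ¹⁶₅B.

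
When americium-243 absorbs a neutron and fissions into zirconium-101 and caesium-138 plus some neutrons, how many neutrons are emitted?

Conserve mass number: 244 = 101 + 138 + k, so k = 244 − 239 = 5.
Check atomic number: 95 = 40 + 55 + 0 = 95. ✓

5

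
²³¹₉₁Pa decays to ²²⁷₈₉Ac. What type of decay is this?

ΔA = 227 − 231 = -4; ΔZ = 89 − 91 = -2.
A drops by 4 and Z drops by 2 — the signature of alpha emission.

alpha decay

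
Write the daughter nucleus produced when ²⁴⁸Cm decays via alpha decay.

Alpha decay: mass number changes by -4, atomic number by -2.
A: 248 − 4 = 244; Z: 96 − 2 = 94.
Z = 94 is plutonium, so the daughter is ²⁴⁴Pu.

Pu-244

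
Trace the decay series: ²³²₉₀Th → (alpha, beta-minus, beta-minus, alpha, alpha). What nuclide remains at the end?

Rn-220

Start: (A, Z) = (232, 90).
After α: (228, 88).
After β⁻: (228, 89).
After β⁻: (228, 90).
After α: (224, 88).
After α: (220, 86).
Z = 86 is radon.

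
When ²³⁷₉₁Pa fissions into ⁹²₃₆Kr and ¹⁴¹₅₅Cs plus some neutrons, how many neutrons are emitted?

Conserve mass number: 237 = 92 + 141 + k, so k = 237 − 233 = 4.
Check atomic number: 91 = 36 + 55 + 0 = 91. ✓

4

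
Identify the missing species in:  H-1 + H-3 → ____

Conserve mass number: 1 + 3 = A, so A = 4.
Conserve atomic number: 1 + 1 = Z, so Z = 2.
A = 4 and Z = 2 is He-4 — an alpha particle.

He-4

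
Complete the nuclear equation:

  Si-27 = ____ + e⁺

Al-27

Conserve mass number: 27 = A + 0, so A = 27.
Conserve atomic number: 14 = Z + 1, so Z = 13.
Z = 13 is aluminium, so the species is Al-27.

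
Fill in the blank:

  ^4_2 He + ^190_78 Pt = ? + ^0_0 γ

Conserve mass number: 4 + 190 = A + 0, so A = 194.
Conserve atomic number: 2 + 78 = Z + 0, so Z = 80.
Z = 80 is mercury, so the species is ^194_80 Hg.

Hg-194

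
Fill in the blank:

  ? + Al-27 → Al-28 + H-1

deuteron

Conserve mass number: A + 27 = 28 + 1, so A = 2.
Conserve atomic number: Z + 13 = 13 + 1, so Z = 1.
A = 2 and Z = 1 is H-2 — a deuteron.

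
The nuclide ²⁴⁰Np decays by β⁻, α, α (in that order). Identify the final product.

Th-232

Start: (A, Z) = (240, 93).
After β⁻: (240, 94).
After α: (236, 92).
After α: (232, 90).
Z = 90 is thorium.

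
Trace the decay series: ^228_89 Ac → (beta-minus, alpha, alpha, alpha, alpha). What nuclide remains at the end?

Start: (A, Z) = (228, 89).
After β⁻: (228, 90).
After α: (224, 88).
After α: (220, 86).
After α: (216, 84).
After α: (212, 82).
Z = 82 is lead.

Pb-212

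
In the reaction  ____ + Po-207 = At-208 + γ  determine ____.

Conserve mass number: A + 207 = 208 + 0, so A = 1.
Conserve atomic number: Z + 84 = 85 + 0, so Z = 1.
A = 1 and Z = 1 is H-1 — a proton.

proton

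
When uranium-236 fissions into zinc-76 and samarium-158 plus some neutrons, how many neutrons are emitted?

Conserve mass number: 236 = 76 + 158 + k, so k = 236 − 234 = 2.
Check atomic number: 92 = 30 + 62 + 0 = 92. ✓

2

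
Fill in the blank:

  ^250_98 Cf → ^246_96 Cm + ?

alpha particle

Conserve mass number: 250 = 246 + A, so A = 4.
Conserve atomic number: 98 = 96 + Z, so Z = 2.
A = 4 and Z = 2 is ^4_2 He — an alpha particle.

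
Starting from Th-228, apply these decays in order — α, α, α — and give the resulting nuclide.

Po-216

Start: (A, Z) = (228, 90).
After α: (224, 88).
After α: (220, 86).
After α: (216, 84).
Z = 84 is polonium.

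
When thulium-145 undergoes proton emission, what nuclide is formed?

Proton emission: mass number changes by -1, atomic number by -1.
A: 145 − 1 = 144; Z: 69 − 1 = 68.
Z = 68 is erbium, so the daughter is erbium-144.

Er-144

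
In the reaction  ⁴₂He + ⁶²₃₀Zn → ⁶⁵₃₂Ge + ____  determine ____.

Conserve mass number: 4 + 62 = 65 + A, so A = 1.
Conserve atomic number: 2 + 30 = 32 + Z, so Z = 0.
A = 1 and Z = 0 is ¹₀n — a neutron.

neutron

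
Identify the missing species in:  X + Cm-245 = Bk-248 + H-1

Conserve mass number: A + 245 = 248 + 1, so A = 4.
Conserve atomic number: Z + 96 = 97 + 1, so Z = 2.
A = 4 and Z = 2 is He-4 — an alpha particle.

alpha particle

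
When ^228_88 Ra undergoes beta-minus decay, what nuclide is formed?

Beta-minus decay: mass number changes by +0, atomic number by +1.
A: 228 = 228; Z: 88 + 1 = 89.
Z = 89 is actinium, so the daughter is ^228_89 Ac.

Ac-228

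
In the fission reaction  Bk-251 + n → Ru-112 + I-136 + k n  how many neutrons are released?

Conserve mass number: 252 = 112 + 136 + k, so k = 252 − 248 = 4.
Check atomic number: 97 = 44 + 53 + 0 = 97. ✓

4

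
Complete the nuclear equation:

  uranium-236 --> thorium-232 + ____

alpha particle

Conserve mass number: 236 = 232 + A, so A = 4.
Conserve atomic number: 92 = 90 + Z, so Z = 2.
A = 4 and Z = 2 is helium-4 — an alpha particle.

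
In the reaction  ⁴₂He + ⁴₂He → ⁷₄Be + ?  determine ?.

neutron

Conserve mass number: 4 + 4 = 7 + A, so A = 1.
Conserve atomic number: 2 + 2 = 4 + Z, so Z = 0.
A = 1 and Z = 0 is ¹₀n — a neutron.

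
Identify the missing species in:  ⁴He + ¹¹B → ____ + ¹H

Conserve mass number: 4 + 11 = A + 1, so A = 14.
Conserve atomic number: 2 + 5 = Z + 1, so Z = 6.
Z = 6 is carbon, so the species is ¹⁴C.

C-14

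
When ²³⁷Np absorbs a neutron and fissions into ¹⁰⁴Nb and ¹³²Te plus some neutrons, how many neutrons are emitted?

2

Conserve mass number: 238 = 104 + 132 + k, so k = 238 − 236 = 2.
Check atomic number: 93 = 41 + 52 + 0 = 93. ✓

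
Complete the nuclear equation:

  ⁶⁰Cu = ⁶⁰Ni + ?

positron

Conserve mass number: 60 = 60 + A, so A = 0.
Conserve atomic number: 29 = 28 + Z, so Z = 1.
A = 0 and Z = 1 is e⁺ — a positron.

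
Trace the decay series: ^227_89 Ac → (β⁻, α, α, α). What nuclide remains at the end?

Po-215

Start: (A, Z) = (227, 89).
After β⁻: (227, 90).
After α: (223, 88).
After α: (219, 86).
After α: (215, 84).
Z = 84 is polonium.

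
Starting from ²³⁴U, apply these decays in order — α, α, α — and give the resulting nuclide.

Rn-222

Start: (A, Z) = (234, 92).
After α: (230, 90).
After α: (226, 88).
After α: (222, 86).
Z = 86 is radon.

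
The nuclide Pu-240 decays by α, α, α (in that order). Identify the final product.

Start: (A, Z) = (240, 94).
After α: (236, 92).
After α: (232, 90).
After α: (228, 88).
Z = 88 is radium.

Ra-228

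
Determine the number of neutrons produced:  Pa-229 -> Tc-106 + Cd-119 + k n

Conserve mass number: 229 = 106 + 119 + k, so k = 229 − 225 = 4.
Check atomic number: 91 = 43 + 48 + 0 = 91. ✓

4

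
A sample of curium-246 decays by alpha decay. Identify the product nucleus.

Alpha decay: mass number changes by -4, atomic number by -2.
A: 246 − 4 = 242; Z: 96 − 2 = 94.
Z = 94 is plutonium, so the daughter is plutonium-242.

Pu-242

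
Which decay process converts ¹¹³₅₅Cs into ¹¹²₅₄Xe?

proton emission

ΔA = 112 − 113 = -1; ΔZ = 54 − 55 = -1.
A drops by 1 and Z drops by 1 — a proton was emitted.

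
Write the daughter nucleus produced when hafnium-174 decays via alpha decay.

Alpha decay: mass number changes by -4, atomic number by -2.
A: 174 − 4 = 170; Z: 72 − 2 = 70.
Z = 70 is ytterbium, so the daughter is ytterbium-170.

Yb-170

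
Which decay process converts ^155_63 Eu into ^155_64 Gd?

ΔA = 155 − 155 = 0; ΔZ = 64 − 63 = +1.
A is unchanged and Z rises by 1 — a neutron has become a proton (β⁻ decay).

beta-minus decay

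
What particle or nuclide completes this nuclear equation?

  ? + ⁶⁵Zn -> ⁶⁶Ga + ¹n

deuteron

Conserve mass number: A + 65 = 66 + 1, so A = 2.
Conserve atomic number: Z + 30 = 31 + 0, so Z = 1.
A = 2 and Z = 1 is ²H — a deuteron.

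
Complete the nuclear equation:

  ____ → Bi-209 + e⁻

Pb-209

Conserve mass number: A = 209 + 0, so A = 209.
Conserve atomic number: Z = 83 − 1, so Z = 82.
Z = 82 is lead, so the species is Pb-209.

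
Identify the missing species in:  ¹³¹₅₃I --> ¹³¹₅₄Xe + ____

beta-minus particle

Conserve mass number: 131 = 131 + A, so A = 0.
Conserve atomic number: 53 = 54 + Z, so Z = -1.
A = 0 and Z = -1 is ⁰₋₁e — a beta-minus particle.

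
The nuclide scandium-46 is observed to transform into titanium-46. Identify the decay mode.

beta-minus decay

ΔA = 46 − 46 = 0; ΔZ = 22 − 21 = +1.
A is unchanged and Z rises by 1 — a neutron has become a proton (β⁻ decay).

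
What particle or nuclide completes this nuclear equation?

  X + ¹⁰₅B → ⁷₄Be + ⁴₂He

Conserve mass number: A + 10 = 7 + 4, so A = 1.
Conserve atomic number: Z + 5 = 4 + 2, so Z = 1.
A = 1 and Z = 1 is ¹₁H — a proton.

proton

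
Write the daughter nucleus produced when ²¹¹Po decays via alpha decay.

Alpha decay: mass number changes by -4, atomic number by -2.
A: 211 − 4 = 207; Z: 84 − 2 = 82.
Z = 82 is lead, so the daughter is ²⁰⁷Pb.

Pb-207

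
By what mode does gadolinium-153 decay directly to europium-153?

ΔA = 153 − 153 = 0; ΔZ = 63 − 64 = -1.
A is unchanged and Z drops by 1 — a proton has become a neutron (β⁺ emission or electron capture).

beta-plus decay or electron capture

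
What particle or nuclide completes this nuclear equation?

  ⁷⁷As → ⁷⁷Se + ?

Conserve mass number: 77 = 77 + A, so A = 0.
Conserve atomic number: 33 = 34 + Z, so Z = -1.
A = 0 and Z = -1 is e⁻ — a beta-minus particle.

beta-minus particle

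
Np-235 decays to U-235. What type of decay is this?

ΔA = 235 − 235 = 0; ΔZ = 92 − 93 = -1.
A is unchanged and Z drops by 1 — a proton has become a neutron (β⁺ emission or electron capture).

beta-plus decay or electron capture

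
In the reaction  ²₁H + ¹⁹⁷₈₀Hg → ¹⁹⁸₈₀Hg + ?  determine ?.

proton

Conserve mass number: 2 + 197 = 198 + A, so A = 1.
Conserve atomic number: 1 + 80 = 80 + Z, so Z = 1.
A = 1 and Z = 1 is ¹₁H — a proton.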